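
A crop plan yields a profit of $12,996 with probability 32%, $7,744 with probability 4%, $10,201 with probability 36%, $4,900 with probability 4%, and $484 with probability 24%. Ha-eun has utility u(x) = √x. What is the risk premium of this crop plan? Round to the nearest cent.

E[u] = 0.32·√12996 + 0.04·√7744 + 0.36·√10201 + 0.04·√4900 + 0.24·√484 = 0.32·114 + 0.04·88 + 0.36·101 + 0.04·70 + 0.24·22 = 84.44
CE = (84.44)² = 7130.1136
Risk premium = EV − CE = 8453 − 7130.1136 = 1322.8864

$1,322.89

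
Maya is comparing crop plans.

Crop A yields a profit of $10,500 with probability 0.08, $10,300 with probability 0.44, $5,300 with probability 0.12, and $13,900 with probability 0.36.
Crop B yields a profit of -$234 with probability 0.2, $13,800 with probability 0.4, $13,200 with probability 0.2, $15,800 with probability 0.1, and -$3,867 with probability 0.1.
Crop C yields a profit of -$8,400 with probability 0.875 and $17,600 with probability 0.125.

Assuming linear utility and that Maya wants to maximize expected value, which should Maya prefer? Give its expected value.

Crop A = 0.08 × 10500 + 0.44 × 10300 + 0.12 × 5300 + 0.36 × 13900 = 840 + 4532 + 636 + 5004 = 11012
Crop B = 0.2 × (-234) + 0.4 × 13800 + 0.2 × 13200 + 0.1 × 15800 + 0.1 × (-3867) = -46.8 + 5520 + 2640 + 1580 − 386.7 = 9306.5
Crop C = 0.875 × (-8400) + 0.125 × 17600 = -7350 + 2200 = -5150

Crop A ($11,012)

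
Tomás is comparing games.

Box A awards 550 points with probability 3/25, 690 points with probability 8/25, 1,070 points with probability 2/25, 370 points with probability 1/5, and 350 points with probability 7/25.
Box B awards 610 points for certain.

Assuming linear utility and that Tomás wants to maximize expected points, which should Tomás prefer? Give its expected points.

Box A = 3/25 × 550 + 8/25 × 690 + 2/25 × 1070 + 1/5 × 370 + 7/25 × 350 = 66 + 220.8 + 85.6 + 74 + 98 = 544.4
Box B: 610 (certain)

Box B (610 points)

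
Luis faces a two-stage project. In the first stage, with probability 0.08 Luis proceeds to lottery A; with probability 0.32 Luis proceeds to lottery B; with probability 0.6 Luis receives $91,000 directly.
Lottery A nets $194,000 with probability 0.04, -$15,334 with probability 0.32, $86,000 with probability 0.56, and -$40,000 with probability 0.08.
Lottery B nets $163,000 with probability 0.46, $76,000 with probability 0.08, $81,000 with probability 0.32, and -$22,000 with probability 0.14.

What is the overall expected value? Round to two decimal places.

EV(A) = 0.04 × 194000 + 0.32 × (-15334) + 0.56 × 86000 + 0.08 × (-40000) = 7760 − 4906.88 + 48160 − 3200 = 47813.12
EV(B) = 0.46 × 163000 + 0.08 × 76000 + 0.32 × 81000 + 0.14 × (-22000) = 74980 + 6080 + 25920 − 3080 = 103900
Branch C: 91000 (certain)
Overall = 0.08 × 47813.12 + 0.32 × 103900 + 0.6 × 91000 = 3825.0496 + 33248 + 54600 = 91673.0496

$91,673.05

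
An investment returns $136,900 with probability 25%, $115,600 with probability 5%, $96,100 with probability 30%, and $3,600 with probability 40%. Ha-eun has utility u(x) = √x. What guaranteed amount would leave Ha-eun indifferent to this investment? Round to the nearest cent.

$51,302.25

E[u] = 0.25·√136900 + 0.05·√115600 + 0.3·√96100 + 0.4·√3600 = 0.25·370 + 0.05·340 + 0.3·310 + 0.4·60 = 226.5
CE = (226.5)² = 51302.25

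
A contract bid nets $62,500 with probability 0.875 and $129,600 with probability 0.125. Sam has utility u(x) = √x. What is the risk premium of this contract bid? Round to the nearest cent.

E[u] = 0.875·√62500 + 0.125·√129600 = 0.875·250 + 0.125·360 = 263.75
CE = (263.75)² = 69564.0625
Risk premium = EV − CE = 70887.5 − 69564.0625 = 1323.4375

$1,323.44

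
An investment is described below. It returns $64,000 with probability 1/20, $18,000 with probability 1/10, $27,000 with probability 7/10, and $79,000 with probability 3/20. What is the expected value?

$35,750

EV = 1/20 × 64000 + 1/10 × 18000 + 7/10 × 27000 + 3/20 × 79000 = 3200 + 1800 + 18900 + 11850 = 35750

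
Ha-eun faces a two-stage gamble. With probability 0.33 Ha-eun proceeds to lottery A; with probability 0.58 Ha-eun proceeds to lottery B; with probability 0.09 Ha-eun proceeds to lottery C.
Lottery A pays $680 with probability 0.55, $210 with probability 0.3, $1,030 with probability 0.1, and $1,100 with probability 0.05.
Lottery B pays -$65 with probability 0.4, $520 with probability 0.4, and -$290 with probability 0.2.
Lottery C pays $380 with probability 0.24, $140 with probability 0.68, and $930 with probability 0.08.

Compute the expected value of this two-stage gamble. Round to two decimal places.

$291.74

EV(A) = 0.55 × 680 + 0.3 × 210 + 0.1 × 1030 + 0.05 × 1100 = 374 + 63 + 103 + 55 = 595
EV(B) = 0.4 × (-65) + 0.4 × 520 + 0.2 × (-290) = -26 + 208 − 58 = 124
EV(C) = 0.24 × 380 + 0.68 × 140 + 0.08 × 930 = 91.2 + 95.2 + 74.4 = 260.8
Overall = 0.33 × 595 + 0.58 × 124 + 0.09 × 260.8 = 196.35 + 71.92 + 23.472 = 291.742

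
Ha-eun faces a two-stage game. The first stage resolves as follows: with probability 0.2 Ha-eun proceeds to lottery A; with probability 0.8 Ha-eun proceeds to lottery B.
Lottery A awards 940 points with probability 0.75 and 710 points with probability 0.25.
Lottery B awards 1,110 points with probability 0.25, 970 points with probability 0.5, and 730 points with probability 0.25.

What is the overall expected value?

EV(A) = 0.75 × 940 + 0.25 × 710 = 705 + 177.5 = 882.5
EV(B) = 0.25 × 1110 + 0.5 × 970 + 0.25 × 730 = 277.5 + 485 + 182.5 = 945
Overall = 0.2 × 882.5 + 0.8 × 945 = 176.5 + 756 = 932.5

932.5 points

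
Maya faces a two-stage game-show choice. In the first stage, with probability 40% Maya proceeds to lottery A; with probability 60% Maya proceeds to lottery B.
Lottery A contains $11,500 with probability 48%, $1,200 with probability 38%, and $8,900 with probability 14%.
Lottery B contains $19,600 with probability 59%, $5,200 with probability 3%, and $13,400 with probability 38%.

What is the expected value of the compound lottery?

EV(A) = 0.48 × 11500 + 0.38 × 1200 + 0.14 × 8900 = 5520 + 456 + 1246 = 7222
EV(B) = 0.59 × 19600 + 0.03 × 5200 + 0.38 × 13400 = 11564 + 156 + 5092 = 16812
Overall = 0.4 × 7222 + 0.6 × 16812 = 2888.8 + 10087.2 = 12976

$12,976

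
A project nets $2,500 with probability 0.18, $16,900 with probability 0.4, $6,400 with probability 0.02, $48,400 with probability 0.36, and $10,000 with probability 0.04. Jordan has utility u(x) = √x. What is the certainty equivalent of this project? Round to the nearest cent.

E[u] = 0.18·√2500 + 0.4·√16900 + 0.02·√6400 + 0.36·√48400 + 0.04·√10000 = 0.18·50 + 0.4·130 + 0.02·80 + 0.36·220 + 0.04·100 = 145.8
CE = (145.8)² = 21257.64

$21,257.64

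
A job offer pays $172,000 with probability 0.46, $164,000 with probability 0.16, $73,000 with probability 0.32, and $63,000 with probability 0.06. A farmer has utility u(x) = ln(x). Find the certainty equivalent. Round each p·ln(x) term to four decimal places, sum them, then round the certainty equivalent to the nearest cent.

$122,161.60

E[u] = 0.46·ln(172000) + 0.16·ln(164000) + 0.32·ln(73000) + 0.06·ln(63000) = 5.5454 + 1.9212 + 3.5834 + 0.6631 = 11.7131
CE = e^11.7131 ≈ 122161.60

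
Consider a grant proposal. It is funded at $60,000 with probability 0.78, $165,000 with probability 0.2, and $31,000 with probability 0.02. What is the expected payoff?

$80,420

EV = 0.78 × 60000 + 0.2 × 165000 + 0.02 × 31000 = 46800 + 33000 + 620 = 80420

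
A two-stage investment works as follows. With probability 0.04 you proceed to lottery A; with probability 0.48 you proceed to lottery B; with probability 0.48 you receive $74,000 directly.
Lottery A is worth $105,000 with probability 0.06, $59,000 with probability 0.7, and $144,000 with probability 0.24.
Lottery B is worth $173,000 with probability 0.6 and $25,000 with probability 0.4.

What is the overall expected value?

$93,430.40

EV(A) = 0.06 × 105000 + 0.7 × 59000 + 0.24 × 144000 = 6300 + 41300 + 34560 = 82160
EV(B) = 0.6 × 173000 + 0.4 × 25000 = 103800 + 10000 = 113800
Branch C: 74000 (certain)
Overall = 0.04 × 82160 + 0.48 × 113800 + 0.48 × 74000 = 3286.4 + 54624 + 35520 = 93430.4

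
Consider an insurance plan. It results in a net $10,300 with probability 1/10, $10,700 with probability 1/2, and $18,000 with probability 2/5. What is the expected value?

$13,580

EV = 1/10 × 10300 + 1/2 × 10700 + 2/5 × 18000 = 1030 + 5350 + 7200 = 13580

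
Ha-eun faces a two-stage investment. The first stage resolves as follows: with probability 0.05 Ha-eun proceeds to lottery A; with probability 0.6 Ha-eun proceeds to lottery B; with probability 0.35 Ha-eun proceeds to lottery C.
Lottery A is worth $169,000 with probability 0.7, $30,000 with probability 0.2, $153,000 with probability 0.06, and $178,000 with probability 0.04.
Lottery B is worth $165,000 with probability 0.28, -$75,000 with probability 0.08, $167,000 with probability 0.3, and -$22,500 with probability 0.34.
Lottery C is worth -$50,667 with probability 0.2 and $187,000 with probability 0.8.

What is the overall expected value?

$105,433.31

EV(A) = 0.7 × 169000 + 0.2 × 30000 + 0.06 × 153000 + 0.04 × 178000 = 118300 + 6000 + 9180 + 7120 = 140600
EV(B) = 0.28 × 165000 + 0.08 × (-75000) + 0.3 × 167000 + 0.34 × (-22500) = 46200 − 6000 + 50100 − 7650 = 82650
EV(C) = 0.2 × (-50667) + 0.8 × 187000 = -10133.4 + 149600 = 139466.6
Overall = 0.05 × 140600 + 0.6 × 82650 + 0.35 × 139466.6 = 7030 + 49590 + 48813.31 = 105433.31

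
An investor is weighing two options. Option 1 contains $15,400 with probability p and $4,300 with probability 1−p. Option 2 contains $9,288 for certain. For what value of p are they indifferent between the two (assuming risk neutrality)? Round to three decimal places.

p·15400 + (1−p)·4300 = 9288
11100p + 4300 = 9288
p = (9288 − 4300) / 11100

p = 0.449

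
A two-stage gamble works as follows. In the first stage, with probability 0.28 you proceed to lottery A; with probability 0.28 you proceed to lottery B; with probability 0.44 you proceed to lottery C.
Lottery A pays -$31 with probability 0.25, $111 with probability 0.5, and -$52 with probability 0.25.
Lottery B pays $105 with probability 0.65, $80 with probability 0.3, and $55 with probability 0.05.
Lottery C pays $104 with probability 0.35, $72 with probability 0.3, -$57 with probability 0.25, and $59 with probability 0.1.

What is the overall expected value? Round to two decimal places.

EV(A) = 0.25 × (-31) + 0.5 × 111 + 0.25 × (-52) = -7.75 + 55.5 − 13 = 34.75
EV(B) = 0.65 × 105 + 0.3 × 80 + 0.05 × 55 = 68.25 + 24 + 2.75 = 95
EV(C) = 0.35 × 104 + 0.3 × 72 + 0.25 × (-57) + 0.1 × 59 = 36.4 + 21.6 − 14.25 + 5.9 = 49.65
Overall = 0.28 × 34.75 + 0.28 × 95 + 0.44 × 49.65 = 9.73 + 26.6 + 21.846 = 58.176

$58.18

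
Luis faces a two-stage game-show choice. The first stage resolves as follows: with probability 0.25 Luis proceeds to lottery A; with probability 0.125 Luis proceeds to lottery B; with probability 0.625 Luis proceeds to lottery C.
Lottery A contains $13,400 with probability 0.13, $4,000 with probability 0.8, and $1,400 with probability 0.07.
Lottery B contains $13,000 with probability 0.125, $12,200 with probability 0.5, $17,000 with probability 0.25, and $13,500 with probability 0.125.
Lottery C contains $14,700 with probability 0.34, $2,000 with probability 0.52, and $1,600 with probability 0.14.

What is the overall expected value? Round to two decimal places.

EV(A) = 0.13 × 13400 + 0.8 × 4000 + 0.07 × 1400 = 1742 + 3200 + 98 = 5040
EV(B) = 0.125 × 13000 + 0.5 × 12200 + 0.25 × 17000 + 0.125 × 13500 = 1625 + 6100 + 4250 + 1687.5 = 13662.5
EV(C) = 0.34 × 14700 + 0.52 × 2000 + 0.14 × 1600 = 4998 + 1040 + 224 = 6262
Overall = 0.25 × 5040 + 0.125 × 13662.5 + 0.625 × 6262 = 1260 + 1707.8125 + 3913.75 = 6881.5625

$6,881.56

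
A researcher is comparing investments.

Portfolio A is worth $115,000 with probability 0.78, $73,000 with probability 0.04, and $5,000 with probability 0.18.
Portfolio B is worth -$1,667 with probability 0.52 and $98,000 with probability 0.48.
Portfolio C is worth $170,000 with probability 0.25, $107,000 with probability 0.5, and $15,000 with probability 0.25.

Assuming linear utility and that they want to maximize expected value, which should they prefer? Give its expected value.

Portfolio A = 0.78 × 115000 + 0.04 × 73000 + 0.18 × 5000 = 89700 + 2920 + 900 = 93520
Portfolio B = 0.52 × (-1667) + 0.48 × 98000 = -866.84 + 47040 = 46173.16
Portfolio C = 0.25 × 170000 + 0.5 × 107000 + 0.25 × 15000 = 42500 + 53500 + 3750 = 99750

Portfolio C ($99,750)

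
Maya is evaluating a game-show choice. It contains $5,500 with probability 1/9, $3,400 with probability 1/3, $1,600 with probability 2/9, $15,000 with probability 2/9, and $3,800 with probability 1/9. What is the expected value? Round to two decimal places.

$5,855.56

EV = 1/9 × 5500 + 1/3 × 3400 + 2/9 × 1600 + 2/9 × 15000 + 1/9 × 3800 = 611.1111 + 1133.3333 + 355.5556 + 3333.3333 + 422.2222 = 5855.5556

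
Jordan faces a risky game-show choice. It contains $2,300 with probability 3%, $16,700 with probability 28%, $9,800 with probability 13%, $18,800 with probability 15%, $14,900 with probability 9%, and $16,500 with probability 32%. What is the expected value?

EV = 0.03 × 2300 + 0.28 × 16700 + 0.13 × 9800 + 0.15 × 18800 + 0.09 × 14900 + 0.32 × 16500 = 69 + 4676 + 1274 + 2820 + 1341 + 5280 = 15460

$15,460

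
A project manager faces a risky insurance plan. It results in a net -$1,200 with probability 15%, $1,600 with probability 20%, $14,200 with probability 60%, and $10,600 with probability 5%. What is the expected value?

EV = 0.15 × (-1200) + 0.2 × 1600 + 0.6 × 14200 + 0.05 × 10600 = -180 + 320 + 8520 + 530 = 9190

$9,190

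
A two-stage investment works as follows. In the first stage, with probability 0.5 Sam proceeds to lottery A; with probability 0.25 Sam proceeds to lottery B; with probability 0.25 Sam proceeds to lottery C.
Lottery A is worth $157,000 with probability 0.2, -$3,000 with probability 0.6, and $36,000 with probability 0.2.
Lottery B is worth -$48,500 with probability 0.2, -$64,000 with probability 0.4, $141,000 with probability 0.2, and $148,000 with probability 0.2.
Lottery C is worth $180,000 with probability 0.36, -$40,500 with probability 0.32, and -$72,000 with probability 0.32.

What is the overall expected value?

EV(A) = 0.2 × 157000 + 0.6 × (-3000) + 0.2 × 36000 = 31400 − 1800 + 7200 = 36800
EV(B) = 0.2 × (-48500) + 0.4 × (-64000) + 0.2 × 141000 + 0.2 × 148000 = -9700 − 25600 + 28200 + 29600 = 22500
EV(C) = 0.36 × 180000 + 0.32 × (-40500) + 0.32 × (-72000) = 64800 − 12960 − 23040 = 28800
Overall = 0.5 × 36800 + 0.25 × 22500 + 0.25 × 28800 = 18400 + 5625 + 7200 = 31225

$31,225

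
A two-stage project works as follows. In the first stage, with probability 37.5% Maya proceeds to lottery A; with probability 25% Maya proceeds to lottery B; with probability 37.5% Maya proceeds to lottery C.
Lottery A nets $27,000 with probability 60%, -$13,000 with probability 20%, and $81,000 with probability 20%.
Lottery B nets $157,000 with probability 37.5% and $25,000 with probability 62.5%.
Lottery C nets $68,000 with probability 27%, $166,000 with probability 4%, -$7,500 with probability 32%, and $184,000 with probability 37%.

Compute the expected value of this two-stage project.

$63,805

EV(A) = 0.6 × 27000 + 0.2 × (-13000) + 0.2 × 81000 = 16200 − 2600 + 16200 = 29800
EV(B) = 0.375 × 157000 + 0.625 × 25000 = 58875 + 15625 = 74500
EV(C) = 0.27 × 68000 + 0.04 × 166000 + 0.32 × (-7500) + 0.37 × 184000 = 18360 + 6640 − 2400 + 68080 = 90680
Overall = 0.375 × 29800 + 0.25 × 74500 + 0.375 × 90680 = 11175 + 18625 + 34005 = 63805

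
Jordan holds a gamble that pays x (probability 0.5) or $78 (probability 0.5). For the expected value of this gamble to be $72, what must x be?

0.5·x + 0.5·78 = 72
0.5·x = 72 − 39 = 33
x = 33 / 0.5 = 66

x = $66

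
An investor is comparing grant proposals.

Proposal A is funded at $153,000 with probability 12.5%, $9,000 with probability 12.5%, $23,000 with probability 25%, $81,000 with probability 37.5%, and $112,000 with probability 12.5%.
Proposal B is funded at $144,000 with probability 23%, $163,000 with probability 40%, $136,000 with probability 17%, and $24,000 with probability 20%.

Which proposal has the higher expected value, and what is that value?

Proposal A = 0.125 × 153000 + 0.125 × 9000 + 0.25 × 23000 + 0.375 × 81000 + 0.125 × 112000 = 19125 + 1125 + 5750 + 30375 + 14000 = 70375
Proposal B = 0.23 × 144000 + 0.4 × 163000 + 0.17 × 136000 + 0.2 × 24000 = 33120 + 65200 + 23120 + 4800 = 126240

Proposal B ($126,240)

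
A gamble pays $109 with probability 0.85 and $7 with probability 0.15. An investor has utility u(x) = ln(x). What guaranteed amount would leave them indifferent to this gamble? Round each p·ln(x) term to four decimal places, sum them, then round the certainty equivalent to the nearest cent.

E[u] = 0.85·ln(109) + 0.15·ln(7) = 3.9876 + 0.2919 = 4.2795
CE = e^4.2795 ≈ 72.20

$72.20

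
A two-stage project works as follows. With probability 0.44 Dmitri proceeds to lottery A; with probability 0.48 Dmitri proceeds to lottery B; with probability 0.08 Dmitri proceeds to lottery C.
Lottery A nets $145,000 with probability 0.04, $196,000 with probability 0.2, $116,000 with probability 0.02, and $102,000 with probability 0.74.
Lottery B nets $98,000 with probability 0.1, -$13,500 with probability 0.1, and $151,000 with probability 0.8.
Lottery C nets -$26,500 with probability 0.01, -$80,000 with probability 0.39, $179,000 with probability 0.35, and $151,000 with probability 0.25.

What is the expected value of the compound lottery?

EV(A) = 0.04 × 145000 + 0.2 × 196000 + 0.02 × 116000 + 0.74 × 102000 = 5800 + 39200 + 2320 + 75480 = 122800
EV(B) = 0.1 × 98000 + 0.1 × (-13500) + 0.8 × 151000 = 9800 − 1350 + 120800 = 129250
EV(C) = 0.01 × (-26500) + 0.39 × (-80000) + 0.35 × 179000 + 0.25 × 151000 = -265 − 31200 + 62650 + 37750 = 68935
Overall = 0.44 × 122800 + 0.48 × 129250 + 0.08 × 68935 = 54032 + 62040 + 5514.8 = 121586.8

$121,586.80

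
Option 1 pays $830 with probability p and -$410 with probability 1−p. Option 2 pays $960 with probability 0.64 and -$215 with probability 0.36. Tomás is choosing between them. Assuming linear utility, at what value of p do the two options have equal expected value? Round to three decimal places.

p = 0.764

EV(Option 2) = 0.64 × 960 + 0.36 × (-215) = 614.4 − 77.4 = 537
p·830 + (1−p)·(-410) = 537
1240p − 410 = 537
p = (537 + 410) / 1240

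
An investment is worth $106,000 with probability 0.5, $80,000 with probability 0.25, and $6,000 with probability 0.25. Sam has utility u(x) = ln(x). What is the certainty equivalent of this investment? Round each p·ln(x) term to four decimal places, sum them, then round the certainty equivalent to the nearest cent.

$48,189.67

E[u] = 0.5·ln(106000) + 0.25·ln(80000) + 0.25·ln(6000) = 5.7856 + 2.8224 + 2.1749 = 10.7829
CE = e^10.7829 ≈ 48189.67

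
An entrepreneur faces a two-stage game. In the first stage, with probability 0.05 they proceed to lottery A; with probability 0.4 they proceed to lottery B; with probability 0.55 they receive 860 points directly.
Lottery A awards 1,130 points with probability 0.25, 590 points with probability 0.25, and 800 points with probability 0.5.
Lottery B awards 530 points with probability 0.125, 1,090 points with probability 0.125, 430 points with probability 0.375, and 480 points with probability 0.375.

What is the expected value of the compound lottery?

732 points

EV(A) = 0.25 × 1130 + 0.25 × 590 + 0.5 × 800 = 282.5 + 147.5 + 400 = 830
EV(B) = 0.125 × 530 + 0.125 × 1090 + 0.375 × 430 + 0.375 × 480 = 66.25 + 136.25 + 161.25 + 180 = 543.75
Branch C: 860 (certain)
Overall = 0.05 × 830 + 0.4 × 543.75 + 0.55 × 860 = 41.5 + 217.5 + 473 = 732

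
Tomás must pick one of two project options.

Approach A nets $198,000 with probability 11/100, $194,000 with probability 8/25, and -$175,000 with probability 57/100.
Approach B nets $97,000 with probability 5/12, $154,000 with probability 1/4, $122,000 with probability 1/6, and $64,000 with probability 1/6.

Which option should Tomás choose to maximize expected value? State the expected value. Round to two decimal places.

Approach A = 11/100 × 198000 + 8/25 × 194000 + 57/100 × (-175000) = 21780 + 62080 − 99750 = -15890
Approach B = 5/12 × 97000 + 1/4 × 154000 + 1/6 × 122000 + 1/6 × 64000 = 40416.6667 + 38500 + 20333.3333 + 10666.6667 = 109916.6667

Approach B ($109,916.67)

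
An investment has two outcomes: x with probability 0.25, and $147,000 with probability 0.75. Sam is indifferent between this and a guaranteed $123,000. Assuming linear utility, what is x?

0.25·x + 0.75·147000 = 123000
0.25·x = 123000 − 110250 = 12750
x = 12750 / 0.25 = 51000

x = $51,000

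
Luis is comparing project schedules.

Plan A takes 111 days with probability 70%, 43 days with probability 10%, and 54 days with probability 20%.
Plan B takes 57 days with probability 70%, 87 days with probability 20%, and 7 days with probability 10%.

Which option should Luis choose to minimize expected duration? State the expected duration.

Plan A = 0.7 × 111 + 0.1 × 43 + 0.2 × 54 = 77.7 + 4.3 + 10.8 = 92.8
Plan B = 0.7 × 57 + 0.2 × 87 + 0.1 × 7 = 39.9 + 17.4 + 0.7 = 58

Plan B (58 days)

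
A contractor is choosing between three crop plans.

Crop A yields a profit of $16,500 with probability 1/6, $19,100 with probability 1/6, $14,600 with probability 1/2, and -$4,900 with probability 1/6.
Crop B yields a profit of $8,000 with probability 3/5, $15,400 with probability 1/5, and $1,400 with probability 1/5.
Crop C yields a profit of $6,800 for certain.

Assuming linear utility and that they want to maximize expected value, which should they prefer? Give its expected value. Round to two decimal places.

Crop A ($12,416.67)

Crop A = 1/6 × 16500 + 1/6 × 19100 + 1/2 × 14600 + 1/6 × (-4900) = 2750 + 3183.3333 + 7300 − 816.6667 = 12416.6667
Crop B = 3/5 × 8000 + 1/5 × 15400 + 1/5 × 1400 = 4800 + 3080 + 280 = 8160
Crop C: 6800 (certain)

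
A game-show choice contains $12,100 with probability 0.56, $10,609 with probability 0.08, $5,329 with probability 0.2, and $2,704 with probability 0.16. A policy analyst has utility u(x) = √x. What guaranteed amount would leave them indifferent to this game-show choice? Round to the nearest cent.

E[u] = 0.56·√12100 + 0.08·√10609 + 0.2·√5329 + 0.16·√2704 = 0.56·110 + 0.08·103 + 0.2·73 + 0.16·52 = 92.76
CE = (92.76)² = 8604.4176

$8,604.42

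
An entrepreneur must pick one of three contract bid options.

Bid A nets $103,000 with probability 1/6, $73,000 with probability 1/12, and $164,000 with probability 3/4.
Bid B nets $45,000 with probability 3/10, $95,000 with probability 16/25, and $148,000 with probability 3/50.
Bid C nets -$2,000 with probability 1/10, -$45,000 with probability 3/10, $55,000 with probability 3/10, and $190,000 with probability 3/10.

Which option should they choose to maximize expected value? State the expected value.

Bid A ($146,250)

Bid A = 1/6 × 103000 + 1/12 × 73000 + 3/4 × 164000 = 17166.6667 + 6083.3333 + 123000 = 146250
Bid B = 3/10 × 45000 + 16/25 × 95000 + 3/50 × 148000 = 13500 + 60800 + 8880 = 83180
Bid C = 1/10 × (-2000) + 3/10 × (-45000) + 3/10 × 55000 + 3/10 × 190000 = -200 − 13500 + 16500 + 57000 = 59800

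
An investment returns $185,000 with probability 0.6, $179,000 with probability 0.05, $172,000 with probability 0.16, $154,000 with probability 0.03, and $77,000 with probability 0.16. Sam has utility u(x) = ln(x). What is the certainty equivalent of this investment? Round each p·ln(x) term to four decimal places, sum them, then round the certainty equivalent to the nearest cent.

$157,786.79

E[u] = 0.6·ln(185000) + 0.05·ln(179000) + 0.16·ln(172000) + 0.03·ln(154000) + 0.16·ln(77000) = 7.2769 + 0.6048 + 1.9288 + 0.3583 + 1.8002 = 11.9690
CE = e^11.9690 ≈ 157786.79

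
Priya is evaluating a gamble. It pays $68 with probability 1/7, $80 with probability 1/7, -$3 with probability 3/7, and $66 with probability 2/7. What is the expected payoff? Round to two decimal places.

$38.71

EV = 1/7 × 68 + 1/7 × 80 + 3/7 × (-3) + 2/7 × 66 = 9.7143 + 11.4286 − 1.2857 + 18.8571 = 38.7143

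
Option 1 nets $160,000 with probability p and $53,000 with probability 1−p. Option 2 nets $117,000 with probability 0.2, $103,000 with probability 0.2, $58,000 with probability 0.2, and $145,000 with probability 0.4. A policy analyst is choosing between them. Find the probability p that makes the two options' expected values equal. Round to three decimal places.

p = 0.566

EV(Option 2) = 0.2 × 117000 + 0.2 × 103000 + 0.2 × 58000 + 0.4 × 145000 = 23400 + 20600 + 11600 + 58000 = 113600
p·160000 + (1−p)·53000 = 113600
107000p + 53000 = 113600
p = (113600 − 53000) / 107000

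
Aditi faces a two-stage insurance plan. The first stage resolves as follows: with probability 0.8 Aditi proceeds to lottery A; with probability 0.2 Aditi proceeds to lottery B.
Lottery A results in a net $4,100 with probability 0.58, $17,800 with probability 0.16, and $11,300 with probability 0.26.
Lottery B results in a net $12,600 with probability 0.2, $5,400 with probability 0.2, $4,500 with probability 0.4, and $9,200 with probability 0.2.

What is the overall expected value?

$7,979.20

EV(A) = 0.58 × 4100 + 0.16 × 17800 + 0.26 × 11300 = 2378 + 2848 + 2938 = 8164
EV(B) = 0.2 × 12600 + 0.2 × 5400 + 0.4 × 4500 + 0.2 × 9200 = 2520 + 1080 + 1800 + 1840 = 7240
Overall = 0.8 × 8164 + 0.2 × 7240 = 6531.2 + 1448 = 7979.2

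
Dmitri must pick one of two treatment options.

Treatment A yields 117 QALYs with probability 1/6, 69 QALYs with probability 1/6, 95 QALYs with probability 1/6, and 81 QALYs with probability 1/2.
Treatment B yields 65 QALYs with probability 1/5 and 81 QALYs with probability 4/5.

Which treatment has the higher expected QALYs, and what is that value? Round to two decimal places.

Treatment A (87.33 QALYs)

Treatment A = 1/6 × 117 + 1/6 × 69 + 1/6 × 95 + 1/2 × 81 = 19.5 + 11.5 + 15.8333 + 40.5 = 87.3333
Treatment B = 1/5 × 65 + 4/5 × 81 = 13 + 64.8 = 77.8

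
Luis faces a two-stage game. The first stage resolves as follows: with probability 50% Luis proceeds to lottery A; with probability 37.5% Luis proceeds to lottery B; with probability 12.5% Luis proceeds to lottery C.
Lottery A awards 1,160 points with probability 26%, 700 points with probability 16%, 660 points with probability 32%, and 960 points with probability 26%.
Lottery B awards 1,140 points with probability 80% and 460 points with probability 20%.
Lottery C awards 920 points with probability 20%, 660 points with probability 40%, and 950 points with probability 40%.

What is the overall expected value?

917.2 points

EV(A) = 0.26 × 1160 + 0.16 × 700 + 0.32 × 660 + 0.26 × 960 = 301.6 + 112 + 211.2 + 249.6 = 874.4
EV(B) = 0.8 × 1140 + 0.2 × 460 = 912 + 92 = 1004
EV(C) = 0.2 × 920 + 0.4 × 660 + 0.4 × 950 = 184 + 264 + 380 = 828
Overall = 0.5 × 874.4 + 0.375 × 1004 + 0.125 × 828 = 437.2 + 376.5 + 103.5 = 917.2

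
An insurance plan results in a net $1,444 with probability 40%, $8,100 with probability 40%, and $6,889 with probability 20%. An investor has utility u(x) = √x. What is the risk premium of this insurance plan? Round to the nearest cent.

$598.56

E[u] = 0.4·√1444 + 0.4·√8100 + 0.2·√6889 = 0.4·38 + 0.4·90 + 0.2·83 = 67.8
CE = (67.8)² = 4596.84
Risk premium = EV − CE = 5195.4 − 4596.84 = 598.56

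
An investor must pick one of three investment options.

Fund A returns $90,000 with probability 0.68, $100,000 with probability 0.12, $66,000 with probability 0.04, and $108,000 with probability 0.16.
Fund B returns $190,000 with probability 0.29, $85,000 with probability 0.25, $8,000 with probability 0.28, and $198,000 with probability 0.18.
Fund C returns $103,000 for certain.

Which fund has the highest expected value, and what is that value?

Fund A = 0.68 × 90000 + 0.12 × 100000 + 0.04 × 66000 + 0.16 × 108000 = 61200 + 12000 + 2640 + 17280 = 93120
Fund B = 0.29 × 190000 + 0.25 × 85000 + 0.28 × 8000 + 0.18 × 198000 = 55100 + 21250 + 2240 + 35640 = 114230
Fund C: 103000 (certain)

Fund B ($114,230)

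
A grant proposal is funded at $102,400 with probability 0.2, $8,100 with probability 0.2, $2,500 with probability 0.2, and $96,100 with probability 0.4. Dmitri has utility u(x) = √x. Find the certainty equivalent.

$46,656

E[u] = 0.2·√102400 + 0.2·√8100 + 0.2·√2500 + 0.4·√96100 = 0.2·320 + 0.2·90 + 0.2·50 + 0.4·310 = 216
CE = (216)² = 46656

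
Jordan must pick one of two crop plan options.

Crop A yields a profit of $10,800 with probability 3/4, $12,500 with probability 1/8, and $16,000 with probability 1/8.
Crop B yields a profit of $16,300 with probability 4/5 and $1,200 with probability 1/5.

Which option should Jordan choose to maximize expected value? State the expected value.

Crop A = 3/4 × 10800 + 1/8 × 12500 + 1/8 × 16000 = 8100 + 1562.5 + 2000 = 11662.5
Crop B = 4/5 × 16300 + 1/5 × 1200 = 13040 + 240 = 13280

Crop B ($13,280)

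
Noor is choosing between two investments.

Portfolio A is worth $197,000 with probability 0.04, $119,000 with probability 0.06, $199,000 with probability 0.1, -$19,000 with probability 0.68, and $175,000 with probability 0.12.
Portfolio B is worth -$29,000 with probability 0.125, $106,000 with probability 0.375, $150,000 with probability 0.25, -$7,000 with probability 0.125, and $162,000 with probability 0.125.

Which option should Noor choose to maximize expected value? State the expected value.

Portfolio B ($93,000)

Portfolio A = 0.04 × 197000 + 0.06 × 119000 + 0.1 × 199000 + 0.68 × (-19000) + 0.12 × 175000 = 7880 + 7140 + 19900 − 12920 + 21000 = 43000
Portfolio B = 0.125 × (-29000) + 0.375 × 106000 + 0.25 × 150000 + 0.125 × (-7000) + 0.125 × 162000 = -3625 + 39750 + 37500 − 875 + 20250 = 93000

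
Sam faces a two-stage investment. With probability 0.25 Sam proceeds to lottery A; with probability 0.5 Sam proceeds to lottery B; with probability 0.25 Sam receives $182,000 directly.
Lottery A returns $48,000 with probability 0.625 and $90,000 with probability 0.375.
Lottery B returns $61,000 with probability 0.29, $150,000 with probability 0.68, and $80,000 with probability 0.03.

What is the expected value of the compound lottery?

EV(A) = 0.625 × 48000 + 0.375 × 90000 = 30000 + 33750 = 63750
EV(B) = 0.29 × 61000 + 0.68 × 150000 + 0.03 × 80000 = 17690 + 102000 + 2400 = 122090
Branch C: 182000 (certain)
Overall = 0.25 × 63750 + 0.5 × 122090 + 0.25 × 182000 = 15937.5 + 61045 + 45500 = 122482.5

$122,482.50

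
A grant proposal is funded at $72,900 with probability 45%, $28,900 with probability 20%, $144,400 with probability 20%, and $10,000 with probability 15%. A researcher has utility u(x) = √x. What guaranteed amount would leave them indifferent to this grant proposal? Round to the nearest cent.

$60,762.25

E[u] = 0.45·√72900 + 0.2·√28900 + 0.2·√144400 + 0.15·√10000 = 0.45·270 + 0.2·170 + 0.2·380 + 0.15·100 = 246.5
CE = (246.5)² = 60762.25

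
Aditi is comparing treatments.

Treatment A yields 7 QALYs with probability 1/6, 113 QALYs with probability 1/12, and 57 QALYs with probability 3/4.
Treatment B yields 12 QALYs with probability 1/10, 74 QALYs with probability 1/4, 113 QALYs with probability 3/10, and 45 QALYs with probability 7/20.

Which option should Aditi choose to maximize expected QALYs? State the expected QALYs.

Treatment B (69.35 QALYs)

Treatment A = 1/6 × 7 + 1/12 × 113 + 3/4 × 57 = 1.1667 + 9.4167 + 42.75 = 53.3333
Treatment B = 1/10 × 12 + 1/4 × 74 + 3/10 × 113 + 7/20 × 45 = 1.2 + 18.5 + 33.9 + 15.75 = 69.35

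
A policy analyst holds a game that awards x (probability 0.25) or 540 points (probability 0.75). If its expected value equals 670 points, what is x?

0.25·x + 0.75·540 = 670
0.25·x = 670 − 405 = 265
x = 265 / 0.25 = 1060

x = 1,060 points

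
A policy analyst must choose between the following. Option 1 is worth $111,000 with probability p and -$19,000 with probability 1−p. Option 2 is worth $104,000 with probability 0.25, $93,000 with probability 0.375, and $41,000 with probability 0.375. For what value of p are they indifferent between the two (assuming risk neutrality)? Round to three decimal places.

p = 0.733

EV(Option 2) = 0.25 × 104000 + 0.375 × 93000 + 0.375 × 41000 = 26000 + 34875 + 15375 = 76250
p·111000 + (1−p)·(-19000) = 76250
130000p − 19000 = 76250
p = (76250 + 19000) / 130000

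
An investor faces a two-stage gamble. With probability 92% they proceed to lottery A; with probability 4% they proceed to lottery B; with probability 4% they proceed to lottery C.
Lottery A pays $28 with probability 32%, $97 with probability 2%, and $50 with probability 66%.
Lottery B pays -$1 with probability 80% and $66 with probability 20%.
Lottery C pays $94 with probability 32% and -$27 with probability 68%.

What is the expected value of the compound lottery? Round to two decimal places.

EV(A) = 0.32 × 28 + 0.02 × 97 + 0.66 × 50 = 8.96 + 1.94 + 33 = 43.9
EV(B) = 0.8 × (-1) + 0.2 × 66 = -0.8 + 13.2 = 12.4
EV(C) = 0.32 × 94 + 0.68 × (-27) = 30.08 − 18.36 = 11.72
Overall = 0.92 × 43.9 + 0.04 × 12.4 + 0.04 × 11.72 = 40.388 + 0.496 + 0.4688 = 41.3528

$41.35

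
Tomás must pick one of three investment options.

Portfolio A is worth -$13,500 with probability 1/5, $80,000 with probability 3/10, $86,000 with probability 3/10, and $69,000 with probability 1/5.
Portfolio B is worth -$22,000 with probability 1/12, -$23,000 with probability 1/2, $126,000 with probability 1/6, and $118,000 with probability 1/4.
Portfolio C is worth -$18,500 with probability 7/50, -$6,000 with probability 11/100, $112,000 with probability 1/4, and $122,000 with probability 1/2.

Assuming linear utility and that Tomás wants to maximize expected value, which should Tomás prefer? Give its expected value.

Portfolio C ($85,750)

Portfolio A = 1/5 × (-13500) + 3/10 × 80000 + 3/10 × 86000 + 1/5 × 69000 = -2700 + 24000 + 25800 + 13800 = 60900
Portfolio B = 1/12 × (-22000) + 1/2 × (-23000) + 1/6 × 126000 + 1/4 × 118000 = -1833.3333 − 11500 + 21000 + 29500 = 37166.6667
Portfolio C = 7/50 × (-18500) + 11/100 × (-6000) + 1/4 × 112000 + 1/2 × 122000 = -2590 − 660 + 28000 + 61000 = 85750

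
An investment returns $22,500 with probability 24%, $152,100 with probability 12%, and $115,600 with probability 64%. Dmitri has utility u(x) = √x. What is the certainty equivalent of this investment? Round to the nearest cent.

E[u] = 0.24·√22500 + 0.12·√152100 + 0.64·√115600 = 0.24·150 + 0.12·390 + 0.64·340 = 300.4
CE = (300.4)² = 90240.16

$90,240.16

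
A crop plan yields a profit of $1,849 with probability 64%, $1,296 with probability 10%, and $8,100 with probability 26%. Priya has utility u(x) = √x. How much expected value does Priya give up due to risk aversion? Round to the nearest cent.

E[u] = 0.64·√1849 + 0.1·√1296 + 0.26·√8100 = 0.64·43 + 0.1·36 + 0.26·90 = 54.52
CE = (54.52)² = 2972.4304
Risk premium = EV − CE = 3418.96 − 2972.4304 = 446.5296

$446.53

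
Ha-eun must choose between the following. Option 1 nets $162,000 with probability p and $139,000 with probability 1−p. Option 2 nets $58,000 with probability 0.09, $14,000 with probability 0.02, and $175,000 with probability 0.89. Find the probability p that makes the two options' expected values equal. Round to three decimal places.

p = 0.967

EV(Option 2) = 0.09 × 58000 + 0.02 × 14000 + 0.89 × 175000 = 5220 + 280 + 155750 = 161250
p·162000 + (1−p)·139000 = 161250
23000p + 139000 = 161250
p = (161250 − 139000) / 23000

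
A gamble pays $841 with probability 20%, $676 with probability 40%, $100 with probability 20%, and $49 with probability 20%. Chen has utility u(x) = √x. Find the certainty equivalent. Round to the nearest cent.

E[u] = 0.2·√841 + 0.4·√676 + 0.2·√100 + 0.2·√49 = 0.2·29 + 0.4·26 + 0.2·10 + 0.2·7 = 19.6
CE = (19.6)² = 384.16

$384.16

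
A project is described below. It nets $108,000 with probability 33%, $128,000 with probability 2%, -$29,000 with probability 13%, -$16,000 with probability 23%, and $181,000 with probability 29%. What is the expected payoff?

EV = 0.33 × 108000 + 0.02 × 128000 + 0.13 × (-29000) + 0.23 × (-16000) + 0.29 × 181000 = 35640 + 2560 − 3770 − 3680 + 52490 = 83240

$83,240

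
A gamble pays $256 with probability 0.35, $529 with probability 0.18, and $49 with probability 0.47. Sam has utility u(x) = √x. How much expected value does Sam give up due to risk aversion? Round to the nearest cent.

E[u] = 0.35·√256 + 0.18·√529 + 0.47·√49 = 0.35·16 + 0.18·23 + 0.47·7 = 13.03
CE = (13.03)² = 169.7809
Risk premium = EV − CE = 207.85 − 169.7809 = 38.0691

$38.07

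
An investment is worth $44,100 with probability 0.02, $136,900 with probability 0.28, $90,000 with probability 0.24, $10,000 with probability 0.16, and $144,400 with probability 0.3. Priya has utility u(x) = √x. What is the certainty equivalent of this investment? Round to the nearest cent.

E[u] = 0.02·√44100 + 0.28·√136900 + 0.24·√90000 + 0.16·√10000 + 0.3·√144400 = 0.02·210 + 0.28·370 + 0.24·300 + 0.16·100 + 0.3·380 = 309.8
CE = (309.8)² = 95976.04

$95,976.04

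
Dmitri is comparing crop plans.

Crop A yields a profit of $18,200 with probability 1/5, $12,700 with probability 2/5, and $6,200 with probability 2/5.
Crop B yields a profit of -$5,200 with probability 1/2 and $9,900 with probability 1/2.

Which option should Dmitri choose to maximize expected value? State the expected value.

Crop A ($11,200)

Crop A = 1/5 × 18200 + 2/5 × 12700 + 2/5 × 6200 = 3640 + 5080 + 2480 = 11200
Crop B = 1/2 × (-5200) + 1/2 × 9900 = -2600 + 4950 = 2350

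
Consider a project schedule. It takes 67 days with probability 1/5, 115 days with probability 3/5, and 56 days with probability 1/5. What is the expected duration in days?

93.6 days

EV = 1/5 × 67 + 3/5 × 115 + 1/5 × 56 = 13.4 + 69 + 11.2 = 93.6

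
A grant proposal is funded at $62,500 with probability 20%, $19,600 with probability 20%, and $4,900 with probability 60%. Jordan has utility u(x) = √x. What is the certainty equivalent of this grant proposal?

E[u] = 0.2·√62500 + 0.2·√19600 + 0.6·√4900 = 0.2·250 + 0.2·140 + 0.6·70 = 120
CE = (120)² = 14400

$14,400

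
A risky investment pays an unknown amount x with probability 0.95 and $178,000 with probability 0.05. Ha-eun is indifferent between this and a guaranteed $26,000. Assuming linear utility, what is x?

0.95·x + 0.05·178000 = 26000
0.95·x = 26000 − 8900 = 17100
x = 17100 / 0.95 = 18000

x = $18,000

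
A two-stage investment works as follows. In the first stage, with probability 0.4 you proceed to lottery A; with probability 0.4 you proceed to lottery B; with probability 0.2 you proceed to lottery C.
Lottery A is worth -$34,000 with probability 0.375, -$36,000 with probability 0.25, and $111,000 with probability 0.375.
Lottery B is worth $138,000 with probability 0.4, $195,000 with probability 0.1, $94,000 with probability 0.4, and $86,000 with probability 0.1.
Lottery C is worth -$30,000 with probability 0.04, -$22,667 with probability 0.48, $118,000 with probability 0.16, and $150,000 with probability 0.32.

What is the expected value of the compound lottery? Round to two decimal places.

EV(A) = 0.375 × (-34000) + 0.25 × (-36000) + 0.375 × 111000 = -12750 − 9000 + 41625 = 19875
EV(B) = 0.4 × 138000 + 0.1 × 195000 + 0.4 × 94000 + 0.1 × 86000 = 55200 + 19500 + 37600 + 8600 = 120900
EV(C) = 0.04 × (-30000) + 0.48 × (-22667) + 0.16 × 118000 + 0.32 × 150000 = -1200 − 10880.16 + 18880 + 48000 = 54799.84
Overall = 0.4 × 19875 + 0.4 × 120900 + 0.2 × 54799.84 = 7950 + 48360 + 10959.968 = 67269.968

$67,269.97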